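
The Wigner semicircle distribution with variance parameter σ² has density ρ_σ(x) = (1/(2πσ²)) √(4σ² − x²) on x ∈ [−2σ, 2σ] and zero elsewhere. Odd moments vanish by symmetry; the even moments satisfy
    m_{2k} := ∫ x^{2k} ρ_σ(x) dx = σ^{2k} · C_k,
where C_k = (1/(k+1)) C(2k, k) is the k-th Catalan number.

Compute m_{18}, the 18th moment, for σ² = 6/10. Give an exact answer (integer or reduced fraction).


By the scaled semicircle moment identity, m_{2k} = σ^{2k} · C_k with k = 9.
C_9 = (1/(k+1)) · C(2k, k) = (1/10) · C(18, 9) = (1/10) · 48620 = 4862.
σ^{2k} = (σ²)^k = (6/10)^9 = 19683/1953125.

Therefore m_{18} = σ^{18} · C_9 = (19683/1953125) · 4862 = 95698746/1953125.


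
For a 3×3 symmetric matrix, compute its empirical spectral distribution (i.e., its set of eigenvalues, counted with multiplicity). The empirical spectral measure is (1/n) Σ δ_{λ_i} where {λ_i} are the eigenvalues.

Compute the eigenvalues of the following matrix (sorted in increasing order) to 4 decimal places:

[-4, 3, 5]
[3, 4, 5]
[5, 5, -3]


Since M is real symmetric, all three eigenvalues are real; they are the roots of det(λI − M) = λ³ − (tr M) λ² + s λ − det M, where s is the sum of the principal 2×2 minors.
tr M = -4 + 4 + (-3) = -3.
s = ((-4)·4 − 3²) + ((-4)·(-3) − 5²) + (4·(-3) − 5²) = -25 + (-13) + (-37) = -75.
det M (expand along row 1) = (-4)·(-37) − 3·(-34) + 5·(-5) = 225.
Characteristic polynomial: λ³ + 3λ² − 75λ − 225 = 0.
Substitute λ = y + (tr M)/3 = y − 1.000000 to remove the quadratic term: y³ + p·y + q = 0 with p = s − (tr M)²/3 = -78.000000 and q = −2(tr M)³/27 + (tr M)·s/3 − det M = -148.000000.
Three real roots ⇒ use the trigonometric (Viète) form: r = 2√(−p/3) = 10.198039, φ = arccos(3q/(p·r)) = arccos(0.558177) = 0.978610 rad.
y_k = r·cos(φ/3 − 2πk/3) for k = 0, 1, 2 gives y = 9.660254, -2.000000, -7.660254.
λ_k = y_k − 1.000000 gives λ = 8.6603, -3.0000, -8.6603 (check: the sum is -3.0000 = tr M).

Eigenvalues sorted in increasing order: [-8.6603, -3.0000, 8.6603].


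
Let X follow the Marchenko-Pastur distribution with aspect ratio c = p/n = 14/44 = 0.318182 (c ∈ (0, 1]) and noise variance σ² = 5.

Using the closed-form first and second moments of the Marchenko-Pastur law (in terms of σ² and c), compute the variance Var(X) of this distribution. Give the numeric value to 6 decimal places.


Recall the MP moments m_1 = E[X] = σ² and m_2 = E[X²] = σ⁴ (1 + c).
m_1 = E[X] = σ² = 5, so m_1² = 25.
m_2 = E[X²] = σ⁴ (1 + c) = 25 · (1 + 0.318182) = 25 · 1.318182 = 32.954545.
(Note m_2 − m_1² simplifies to c · σ⁴ = 0.318182 · 25.)

Var(X) = m_2 − m_1² = 32.954545 − 25 = 7.954545.


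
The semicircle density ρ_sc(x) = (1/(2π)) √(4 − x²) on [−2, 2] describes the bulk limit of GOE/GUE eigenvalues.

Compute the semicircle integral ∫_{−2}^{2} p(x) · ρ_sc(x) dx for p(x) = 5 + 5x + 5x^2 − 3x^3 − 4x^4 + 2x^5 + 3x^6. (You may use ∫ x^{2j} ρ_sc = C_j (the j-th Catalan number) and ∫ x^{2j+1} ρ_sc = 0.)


Write p(x) = Σ a_i x^i, split into monomials and integrate each against ρ_sc separately.
Using ∫ x^{2j} ρ_sc = C_j = (1/(j+1)) C(2j, j) (Catalan numbers) and ∫ x^{2j+1} ρ_sc = 0 (odd monomials vanish by symmetry):
  i = 0 (even): a_0 · C_{0} = 5 · 1 = 5
  i = 1 (odd): ∫ x^1 ρ_sc = 0 (vanishes)
  i = 2 (even): a_2 · C_{1} = 5 · 1 = 5
  i = 3 (odd): ∫ x^3 ρ_sc = 0 (vanishes)
  i = 4 (even): a_4 · C_{2} = -4 · 2 = -8
  i = 5 (odd): ∫ x^5 ρ_sc = 0 (vanishes)
  i = 6 (even): a_6 · C_{3} = 3 · 5 = 15

Summing the contributions: ∫_{−2}^{2} p(x) ρ_sc(x) dx = 5 + 5 + (-8) + 15 = 17.


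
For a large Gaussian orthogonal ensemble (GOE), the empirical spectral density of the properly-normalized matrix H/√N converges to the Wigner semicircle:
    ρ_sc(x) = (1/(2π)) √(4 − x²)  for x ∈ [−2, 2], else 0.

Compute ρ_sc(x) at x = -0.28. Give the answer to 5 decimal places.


ρ_sc(x) = (1/(2π)) √(4 − x²). With x = -0.28:
  4 − x² = 4 − (-0.28)² = 4 − 0.078400 = 3.921600.
  √(4 − x²) = 1.980303.
  1/(2π) = 0.159155.
  ρ_sc(-0.28) = 0.159155 · 1.980303 = 0.315175.

Rounded to 5 decimal places: ρ_sc(-0.28) ≈ 0.31518.


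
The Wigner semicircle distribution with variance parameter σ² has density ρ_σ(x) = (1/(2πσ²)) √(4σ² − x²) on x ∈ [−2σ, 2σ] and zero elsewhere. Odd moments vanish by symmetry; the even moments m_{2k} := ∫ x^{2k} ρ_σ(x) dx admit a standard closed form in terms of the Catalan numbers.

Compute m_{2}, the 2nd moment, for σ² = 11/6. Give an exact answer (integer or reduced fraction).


By the scaled semicircle moment identity, m_{2k} = σ^{2k} · C_k with k = 1.
C_1 = (1/(k+1)) · C(2k, k) = (1/2) · C(2, 1) = (1/2) · 2 = 1.
σ^{2k} = (σ²)^k = (11/6)^1 = 11/6.

Therefore m_{2} = σ^{2} · C_1 = (11/6) · 1 = 11/6.


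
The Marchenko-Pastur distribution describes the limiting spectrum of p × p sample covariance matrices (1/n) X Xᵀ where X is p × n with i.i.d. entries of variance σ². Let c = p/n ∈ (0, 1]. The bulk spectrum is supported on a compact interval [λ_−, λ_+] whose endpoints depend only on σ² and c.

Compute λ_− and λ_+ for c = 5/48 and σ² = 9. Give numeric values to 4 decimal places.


c = 5/48 = 0.104167; √c = 0.322749.
λ_− = σ² (1 − √c)² = 9 · (1 − 0.322749)² = 9 · (0.677251)² = 4.128025.
λ_+ = σ² (1 + √c)² = 9 · (1 + 0.322749)² = 9 · (1.322749)² = 15.746975.

Rounded to 4 decimal places: λ_− ≈ 4.1280, λ_+ ≈ 15.7470.


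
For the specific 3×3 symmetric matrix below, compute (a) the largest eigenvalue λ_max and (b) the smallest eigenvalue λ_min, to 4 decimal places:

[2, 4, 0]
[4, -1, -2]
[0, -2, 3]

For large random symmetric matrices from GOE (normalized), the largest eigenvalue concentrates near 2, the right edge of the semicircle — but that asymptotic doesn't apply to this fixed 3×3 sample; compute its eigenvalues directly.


Since M is real symmetric, all three eigenvalues are real; they are the roots of det(λI − M) = λ³ − (tr M) λ² + s λ − det M, where s is the sum of the principal 2×2 minors.
tr M = 2 + (-1) + 3 = 4.
s = (2·(-1) − 4²) + (2·3 − 0²) + ((-1)·3 − (-2)²) = -18 + 6 + (-7) = -19.
det M (expand along row 1) = 2·(-7) − 4·12 + 0·(-8) = -62.
Characteristic polynomial: λ³ − 4λ² − 19λ + 62 = 0.
Substitute λ = y + (tr M)/3 = y + 1.333333 to remove the quadratic term: y³ + p·y + q = 0 with p = s − (tr M)²/3 = -24.333333 and q = −2(tr M)³/27 + (tr M)·s/3 − det M = 31.925926.
Three real roots ⇒ use the trigonometric (Viète) form: r = 2√(−p/3) = 5.696002, φ = arccos(3q/(p·r)) = arccos(-0.691024) = 2.333701 rad.
y_k = r·cos(φ/3 − 2πk/3) for k = 0, 1, 2 gives y = 4.057768, 1.432940, -5.490708.
λ_k = y_k + 1.333333 gives λ = 5.3911, 2.7663, -4.1574 (check: the sum is 4.0000 = tr M).

Hence λ_max = 5.3911 and λ_min = -4.1574.


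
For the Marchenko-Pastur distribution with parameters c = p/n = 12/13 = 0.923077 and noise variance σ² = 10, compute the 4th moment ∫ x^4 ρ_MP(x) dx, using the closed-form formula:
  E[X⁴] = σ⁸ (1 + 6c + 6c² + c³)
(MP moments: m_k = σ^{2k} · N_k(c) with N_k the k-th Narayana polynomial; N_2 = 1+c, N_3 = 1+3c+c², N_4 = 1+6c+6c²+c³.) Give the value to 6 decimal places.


E[X⁴] = σ⁸ (1 + 6c + 6c² + c³) (fourth MP moment). With σ² = 10 (so σ⁸ = 10000) and c = 12/13 = 0.923077: E[X⁴] = 10000 · (1 + 6·0.923077 + 6·(0.923077)² + (0.923077)³) = 10000 · 12.437415.

So E[X^4] = 124374.146563.


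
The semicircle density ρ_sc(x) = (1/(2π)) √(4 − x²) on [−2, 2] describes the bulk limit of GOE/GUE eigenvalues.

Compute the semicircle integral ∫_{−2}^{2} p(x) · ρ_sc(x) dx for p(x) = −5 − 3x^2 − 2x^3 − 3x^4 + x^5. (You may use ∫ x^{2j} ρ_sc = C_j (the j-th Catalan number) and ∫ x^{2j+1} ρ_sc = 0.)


Write p(x) = Σ a_i x^i, split into monomials and integrate each against ρ_sc separately.
Using ∫ x^{2j} ρ_sc = C_j = (1/(j+1)) C(2j, j) (Catalan numbers) and ∫ x^{2j+1} ρ_sc = 0 (odd monomials vanish by symmetry):
  i = 0 (even): a_0 · C_{0} = -5 · 1 = -5
  i = 2 (even): a_2 · C_{1} = -3 · 1 = -3
  i = 3 (odd): ∫ x^3 ρ_sc = 0 (vanishes)
  i = 4 (even): a_4 · C_{2} = -3 · 2 = -6
  i = 5 (odd): ∫ x^5 ρ_sc = 0 (vanishes)

Summing the contributions: ∫_{−2}^{2} p(x) ρ_sc(x) dx = (-5) + (-3) + (-6) = -14.


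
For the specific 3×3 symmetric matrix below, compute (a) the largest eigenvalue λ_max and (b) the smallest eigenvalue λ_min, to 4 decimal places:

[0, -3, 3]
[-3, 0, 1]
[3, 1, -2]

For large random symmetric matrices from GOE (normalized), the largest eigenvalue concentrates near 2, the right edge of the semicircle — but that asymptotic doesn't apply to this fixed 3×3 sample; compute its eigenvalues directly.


Since M is real symmetric, all three eigenvalues are real; they are the roots of det(λI − M) = λ³ − (tr M) λ² + s λ − det M, where s is the sum of the principal 2×2 minors.
tr M = 0 + 0 + (-2) = -2.
s = (0·0 − (-3)²) + (0·(-2) − 3²) + (0·(-2) − 1²) = -9 + (-9) + (-1) = -19.
det M (expand along row 1) = 0·(-1) − (-3)·3 + 3·(-3) = 0.
Characteristic polynomial: λ³ + 2λ² − 19λ = 0.
Substitute λ = y + (tr M)/3 = y − 0.666667 to remove the quadratic term: y³ + p·y + q = 0 with p = s − (tr M)²/3 = -20.333333 and q = −2(tr M)³/27 + (tr M)·s/3 − det M = 13.259259.
Three real roots ⇒ use the trigonometric (Viète) form: r = 2√(−p/3) = 5.206833, φ = arccos(3q/(p·r)) = arccos(-0.375715) = 1.955964 rad.
y_k = r·cos(φ/3 − 2πk/3) for k = 0, 1, 2 gives y = 4.138803, 0.666667, -4.805469.
λ_k = y_k − 0.666667 gives λ = 3.4721, 0.0000, -5.4721 (check: the sum is -2.0000 = tr M).

Hence λ_max = 3.4721 and λ_min = -5.4721.


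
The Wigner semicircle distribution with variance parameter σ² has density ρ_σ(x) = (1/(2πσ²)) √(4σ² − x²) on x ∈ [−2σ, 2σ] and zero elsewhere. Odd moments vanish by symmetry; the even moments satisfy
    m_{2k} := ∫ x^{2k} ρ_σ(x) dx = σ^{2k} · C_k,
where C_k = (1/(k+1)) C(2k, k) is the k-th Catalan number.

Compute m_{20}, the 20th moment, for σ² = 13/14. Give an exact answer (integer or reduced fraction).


By the scaled semicircle moment identity, m_{2k} = σ^{2k} · C_k with k = 10.
C_10 = (1/(k+1)) · C(2k, k) = (1/11) · C(20, 10) = (1/11) · 184756 = 16796.
σ^{2k} = (σ²)^k = (13/14)^10 = 137858491849/289254654976.

Therefore m_{20} = σ^{20} · C_10 = (137858491849/289254654976) · 16796 = 578867807273951/72313663744.


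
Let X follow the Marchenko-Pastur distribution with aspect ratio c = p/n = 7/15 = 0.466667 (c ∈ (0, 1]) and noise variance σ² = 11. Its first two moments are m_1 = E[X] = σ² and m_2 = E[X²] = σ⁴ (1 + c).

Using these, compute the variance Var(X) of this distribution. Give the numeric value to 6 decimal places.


m_1 = E[X] = σ² = 11, so m_1² = 121.
m_2 = E[X²] = σ⁴ (1 + c) = 121 · (1 + 0.466667) = 121 · 1.466667 = 177.466667.
(Note m_2 − m_1² simplifies to c · σ⁴ = 0.466667 · 121.)

Var(X) = m_2 − m_1² = 177.466667 − 121 = 56.466667.


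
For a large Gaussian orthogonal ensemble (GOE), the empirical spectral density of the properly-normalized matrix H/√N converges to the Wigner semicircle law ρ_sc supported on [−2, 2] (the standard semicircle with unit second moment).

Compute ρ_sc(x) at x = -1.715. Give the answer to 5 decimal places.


ρ_sc(x) = (1/(2π)) √(4 − x²). With x = -1.715:
  4 − x² = 4 − (-1.715)² = 4 − 2.941225 = 1.058775.
  √(4 − x²) = 1.028968.
  1/(2π) = 0.159155.
  ρ_sc(-1.715) = 0.159155 · 1.028968 = 0.163765.

Rounded to 5 decimal places: ρ_sc(-1.715) ≈ 0.16377.


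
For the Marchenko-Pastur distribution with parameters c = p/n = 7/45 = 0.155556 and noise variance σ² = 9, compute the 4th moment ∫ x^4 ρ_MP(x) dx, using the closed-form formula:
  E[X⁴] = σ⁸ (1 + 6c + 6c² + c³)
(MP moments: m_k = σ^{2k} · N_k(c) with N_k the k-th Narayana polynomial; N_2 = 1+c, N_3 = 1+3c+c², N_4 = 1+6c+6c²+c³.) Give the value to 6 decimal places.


E[X⁴] = σ⁸ (1 + 6c + 6c² + c³) (fourth MP moment). With σ² = 9 (so σ⁸ = 6561) and c = 7/45 = 0.155556: E[X⁴] = 6561 · (1 + 6·0.155556 + 6·(0.155556)² + (0.155556)³) = 6561 · 2.082283.

So E[X^4] = 13661.856000.


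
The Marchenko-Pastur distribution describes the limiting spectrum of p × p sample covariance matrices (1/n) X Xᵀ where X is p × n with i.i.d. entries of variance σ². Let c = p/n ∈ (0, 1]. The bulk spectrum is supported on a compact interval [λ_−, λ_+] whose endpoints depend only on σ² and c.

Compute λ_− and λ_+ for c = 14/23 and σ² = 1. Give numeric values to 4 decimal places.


c = 14/23 = 0.608696; √c = 0.780189.
λ_− = σ² (1 − √c)² = 1 · (1 − 0.780189)² = 1 · (0.219811)² = 0.048317.
λ_+ = σ² (1 + √c)² = 1 · (1 + 0.780189)² = 1 · (1.780189)² = 3.169075.

Rounded to 4 decimal places: λ_− ≈ 0.0483, λ_+ ≈ 3.1691.


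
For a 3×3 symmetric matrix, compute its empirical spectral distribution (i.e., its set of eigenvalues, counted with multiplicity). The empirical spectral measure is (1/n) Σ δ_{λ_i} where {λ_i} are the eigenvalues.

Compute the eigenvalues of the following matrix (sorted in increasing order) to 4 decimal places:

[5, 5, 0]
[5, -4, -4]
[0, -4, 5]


Since M is real symmetric, all three eigenvalues are real; they are the roots of det(λI − M) = λ³ − (tr M) λ² + s λ − det M, where s is the sum of the principal 2×2 minors.
tr M = 5 + (-4) + 5 = 6.
s = (5·(-4) − 5²) + (5·5 − 0²) + ((-4)·5 − (-4)²) = -45 + 25 + (-36) = -56.
det M (expand along row 1) = 5·(-36) − 5·25 + 0·(-20) = -305.
Characteristic polynomial: λ³ − 6λ² − 56λ + 305 = 0.
Substitute λ = y + (tr M)/3 = y + 2.000000 to remove the quadratic term: y³ + p·y + q = 0 with p = s − (tr M)²/3 = -68.000000 and q = −2(tr M)³/27 + (tr M)·s/3 − det M = 177.000000.
Three real roots ⇒ use the trigonometric (Viète) form: r = 2√(−p/3) = 9.521905, φ = arccos(3q/(p·r)) = arccos(-0.820091) = 2.532365 rad.
y_k = r·cos(φ/3 − 2πk/3) for k = 0, 1, 2 gives y = 6.326238, 3.000000, -9.326238.
λ_k = y_k + 2.000000 gives λ = 8.3262, 5.0000, -7.3262 (check: the sum is 6.0000 = tr M).

Eigenvalues sorted in increasing order: [-7.3262, 5.0000, 8.3262].


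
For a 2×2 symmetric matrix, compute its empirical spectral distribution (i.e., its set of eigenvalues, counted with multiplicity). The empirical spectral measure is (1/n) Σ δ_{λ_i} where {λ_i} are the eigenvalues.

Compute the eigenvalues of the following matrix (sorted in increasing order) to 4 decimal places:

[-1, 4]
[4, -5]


Since M is real symmetric, both eigenvalues are real; they are the roots of det(λI − M) = λ² − (tr M) λ + det M.
tr M = -1 + (-5) = -6.
det M = (-1)·(-5) − 4² = 5 − 16 = -11.
Characteristic polynomial: λ² + 6λ − 11 = 0.
Discriminant Δ = (tr M)² − 4·det M = 36 − (-44) = 80; √Δ = 8.944272.
λ = (tr M ± √Δ)/2 = (-6 ± 8.944272)/2, giving (tr M − √Δ)/2 = -7.4721 and (tr M + √Δ)/2 = 1.4721.

Eigenvalues sorted in increasing order: [-7.4721, 1.4721].


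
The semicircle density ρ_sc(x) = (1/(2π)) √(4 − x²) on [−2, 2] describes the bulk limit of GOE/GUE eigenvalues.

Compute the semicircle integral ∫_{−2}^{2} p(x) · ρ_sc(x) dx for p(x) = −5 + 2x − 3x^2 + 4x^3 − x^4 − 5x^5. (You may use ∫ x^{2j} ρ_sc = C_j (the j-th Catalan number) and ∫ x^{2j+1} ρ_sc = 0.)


Write p(x) = Σ a_i x^i, split into monomials and integrate each against ρ_sc separately.
Using ∫ x^{2j} ρ_sc = C_j = (1/(j+1)) C(2j, j) (Catalan numbers) and ∫ x^{2j+1} ρ_sc = 0 (odd monomials vanish by symmetry):
  i = 0 (even): a_0 · C_{0} = -5 · 1 = -5
  i = 1 (odd): ∫ x^1 ρ_sc = 0 (vanishes)
  i = 2 (even): a_2 · C_{1} = -3 · 1 = -3
  i = 3 (odd): ∫ x^3 ρ_sc = 0 (vanishes)
  i = 4 (even): a_4 · C_{2} = -1 · 2 = -2
  i = 5 (odd): ∫ x^5 ρ_sc = 0 (vanishes)

Summing the contributions: ∫_{−2}^{2} p(x) ρ_sc(x) dx = (-5) + (-3) + (-2) = -10.


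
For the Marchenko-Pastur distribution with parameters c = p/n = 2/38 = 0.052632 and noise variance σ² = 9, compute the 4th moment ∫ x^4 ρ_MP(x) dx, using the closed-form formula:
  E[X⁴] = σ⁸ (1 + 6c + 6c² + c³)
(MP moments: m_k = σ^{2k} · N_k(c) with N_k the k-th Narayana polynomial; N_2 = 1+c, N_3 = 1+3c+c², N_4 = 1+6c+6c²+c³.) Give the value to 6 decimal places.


E[X⁴] = σ⁸ (1 + 6c + 6c² + c³) (fourth MP moment). With σ² = 9 (so σ⁸ = 6561) and c = 2/38 = 0.052632: E[X⁴] = 6561 · (1 + 6·0.052632 + 6·(0.052632)² + (0.052632)³) = 6561 · 1.332556.

So E[X^4] = 8742.898382.


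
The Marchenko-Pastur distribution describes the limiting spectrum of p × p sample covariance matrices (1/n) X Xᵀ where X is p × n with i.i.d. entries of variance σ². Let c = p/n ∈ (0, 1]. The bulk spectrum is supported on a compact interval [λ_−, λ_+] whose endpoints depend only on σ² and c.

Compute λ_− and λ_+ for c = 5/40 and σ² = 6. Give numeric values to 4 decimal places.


c = 5/40 = 0.125000; √c = 0.353553.
λ_− = σ² (1 − √c)² = 6 · (1 − 0.353553)² = 6 · (0.646447)² = 2.507359.
λ_+ = σ² (1 + √c)² = 6 · (1 + 0.353553)² = 6 · (1.353553)² = 10.992641.

Rounded to 4 decimal places: λ_− ≈ 2.5074, λ_+ ≈ 10.9926.


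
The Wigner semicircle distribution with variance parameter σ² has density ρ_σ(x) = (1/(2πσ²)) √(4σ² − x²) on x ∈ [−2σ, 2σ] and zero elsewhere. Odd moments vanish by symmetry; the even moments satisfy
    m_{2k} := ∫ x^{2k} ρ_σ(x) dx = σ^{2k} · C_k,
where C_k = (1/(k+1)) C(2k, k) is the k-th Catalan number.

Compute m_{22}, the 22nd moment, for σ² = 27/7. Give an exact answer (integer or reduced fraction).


By the scaled semicircle moment identity, m_{2k} = σ^{2k} · C_k with k = 11.
C_11 = (1/(k+1)) · C(2k, k) = (1/12) · C(22, 11) = (1/12) · 705432 = 58786.
σ^{2k} = (σ²)^k = (27/7)^11 = 5559060566555523/1977326743.

Therefore m_{22} = σ^{22} · C_11 = (5559060566555523/1977326743) · 58786 = 46684990637933282154/282475249.


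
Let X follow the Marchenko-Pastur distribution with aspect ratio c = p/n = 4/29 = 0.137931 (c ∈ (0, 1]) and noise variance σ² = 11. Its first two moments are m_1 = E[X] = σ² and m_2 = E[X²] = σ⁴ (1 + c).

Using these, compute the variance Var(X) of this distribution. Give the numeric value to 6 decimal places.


m_1 = E[X] = σ² = 11, so m_1² = 121.
m_2 = E[X²] = σ⁴ (1 + c) = 121 · (1 + 0.137931) = 121 · 1.137931 = 137.689655.
(Note m_2 − m_1² simplifies to c · σ⁴ = 0.137931 · 121.)

Var(X) = m_2 − m_1² = 137.689655 − 121 = 16.689655.


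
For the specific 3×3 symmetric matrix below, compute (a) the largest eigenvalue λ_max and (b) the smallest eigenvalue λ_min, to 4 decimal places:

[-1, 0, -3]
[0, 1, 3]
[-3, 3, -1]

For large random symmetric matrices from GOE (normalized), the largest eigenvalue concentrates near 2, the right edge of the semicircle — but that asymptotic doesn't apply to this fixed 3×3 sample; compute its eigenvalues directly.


Since M is real symmetric, all three eigenvalues are real; they are the roots of det(λI − M) = λ³ − (tr M) λ² + s λ − det M, where s is the sum of the principal 2×2 minors.
tr M = -1 + 1 + (-1) = -1.
s = ((-1)·1 − 0²) + ((-1)·(-1) − (-3)²) + (1·(-1) − 3²) = -1 + (-8) + (-10) = -19.
det M (expand along row 1) = (-1)·(-10) − 0·9 + (-3)·3 = 1.
Characteristic polynomial: λ³ + λ² − 19λ − 1 = 0.
Substitute λ = y + (tr M)/3 = y − 0.333333 to remove the quadratic term: y³ + p·y + q = 0 with p = s − (tr M)²/3 = -19.333333 and q = −2(tr M)³/27 + (tr M)·s/3 − det M = 5.407407.
Three real roots ⇒ use the trigonometric (Viète) form: r = 2√(−p/3) = 5.077182, φ = arccos(3q/(p·r)) = arccos(-0.165265) = 1.736823 rad.
y_k = r·cos(φ/3 − 2πk/3) for k = 0, 1, 2 gives y = 4.249817, 0.280839, -4.530657.
λ_k = y_k − 0.333333 gives λ = 3.9165, -0.0525, -4.8640 (check: the sum is -1.0000 = tr M).

Hence λ_max = 3.9165 and λ_min = -4.8640.


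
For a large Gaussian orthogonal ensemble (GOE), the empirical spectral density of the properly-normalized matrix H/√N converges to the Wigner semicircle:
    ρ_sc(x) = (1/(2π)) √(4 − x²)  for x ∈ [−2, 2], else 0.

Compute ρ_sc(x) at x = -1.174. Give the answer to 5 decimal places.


ρ_sc(x) = (1/(2π)) √(4 − x²). With x = -1.174:
  4 − x² = 4 − (-1.174)² = 4 − 1.378276 = 2.621724.
  √(4 − x²) = 1.619174.
  1/(2π) = 0.159155.
  ρ_sc(-1.174) = 0.159155 · 1.619174 = 0.257700.

Rounded to 5 decimal places: ρ_sc(-1.174) ≈ 0.25770.


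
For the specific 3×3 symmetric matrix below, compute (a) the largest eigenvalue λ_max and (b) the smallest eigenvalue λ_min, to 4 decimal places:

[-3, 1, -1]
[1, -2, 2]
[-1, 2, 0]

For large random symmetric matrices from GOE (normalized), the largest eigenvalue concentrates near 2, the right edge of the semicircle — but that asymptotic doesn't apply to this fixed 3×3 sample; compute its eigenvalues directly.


Since M is real symmetric, all three eigenvalues are real; they are the roots of det(λI − M) = λ³ − (tr M) λ² + s λ − det M, where s is the sum of the principal 2×2 minors.
tr M = -3 + (-2) + 0 = -5.
s = ((-3)·(-2) − 1²) + ((-3)·0 − (-1)²) + ((-2)·0 − 2²) = 5 + (-1) + (-4) = 0.
det M (expand along row 1) = (-3)·(-4) − 1·2 + (-1)·0 = 10.
Characteristic polynomial: λ³ + 5λ² − 10 = 0.
Substitute λ = y + (tr M)/3 = y − 1.666667 to remove the quadratic term: y³ + p·y + q = 0 with p = s − (tr M)²/3 = -8.333333 and q = −2(tr M)³/27 + (tr M)·s/3 − det M = -0.740741.
Three real roots ⇒ use the trigonometric (Viète) form: r = 2√(−p/3) = 3.333333, φ = arccos(3q/(p·r)) = arccos(0.080000) = 1.490711 rad.
y_k = r·cos(φ/3 − 2πk/3) for k = 0, 1, 2 gives y = 2.930210, -0.088973, -2.841236.
λ_k = y_k − 1.666667 gives λ = 1.2635, -1.7556, -4.5079 (check: the sum is -5.0000 = tr M).

Hence λ_max = 1.2635 and λ_min = -4.5079.


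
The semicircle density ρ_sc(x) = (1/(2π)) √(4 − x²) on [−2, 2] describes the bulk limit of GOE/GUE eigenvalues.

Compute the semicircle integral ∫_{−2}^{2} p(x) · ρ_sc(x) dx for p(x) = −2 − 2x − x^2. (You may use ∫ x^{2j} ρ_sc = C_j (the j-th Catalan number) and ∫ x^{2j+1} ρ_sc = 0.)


Write p(x) = Σ a_i x^i, split into monomials and integrate each against ρ_sc separately.
Using ∫ x^{2j} ρ_sc = C_j = (1/(j+1)) C(2j, j) (Catalan numbers) and ∫ x^{2j+1} ρ_sc = 0 (odd monomials vanish by symmetry):
  i = 0 (even): a_0 · C_{0} = -2 · 1 = -2
  i = 1 (odd): ∫ x^1 ρ_sc = 0 (vanishes)
  i = 2 (even): a_2 · C_{1} = -1 · 1 = -1

Summing the contributions: ∫_{−2}^{2} p(x) ρ_sc(x) dx = (-2) + (-1) = -3.


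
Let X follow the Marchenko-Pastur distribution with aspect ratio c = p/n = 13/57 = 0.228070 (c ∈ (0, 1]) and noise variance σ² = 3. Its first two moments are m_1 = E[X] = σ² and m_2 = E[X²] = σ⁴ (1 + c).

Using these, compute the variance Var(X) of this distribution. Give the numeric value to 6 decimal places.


m_1 = E[X] = σ² = 3, so m_1² = 9.
m_2 = E[X²] = σ⁴ (1 + c) = 9 · (1 + 0.228070) = 9 · 1.228070 = 11.052632.
(Note m_2 − m_1² simplifies to c · σ⁴ = 0.228070 · 9.)

Var(X) = m_2 − m_1² = 11.052632 − 9 = 2.052632.


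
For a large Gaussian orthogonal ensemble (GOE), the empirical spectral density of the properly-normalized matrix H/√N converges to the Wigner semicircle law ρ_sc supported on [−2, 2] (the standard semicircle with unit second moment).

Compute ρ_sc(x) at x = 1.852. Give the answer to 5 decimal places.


ρ_sc(x) = (1/(2π)) √(4 − x²). With x = 1.852:
  4 − x² = 4 − (1.852)² = 4 − 3.429904 = 0.570096.
  √(4 − x²) = 0.755047.
  1/(2π) = 0.159155.
  ρ_sc(1.852) = 0.159155 · 0.755047 = 0.120169.

Rounded to 5 decimal places: ρ_sc(1.852) ≈ 0.12017.


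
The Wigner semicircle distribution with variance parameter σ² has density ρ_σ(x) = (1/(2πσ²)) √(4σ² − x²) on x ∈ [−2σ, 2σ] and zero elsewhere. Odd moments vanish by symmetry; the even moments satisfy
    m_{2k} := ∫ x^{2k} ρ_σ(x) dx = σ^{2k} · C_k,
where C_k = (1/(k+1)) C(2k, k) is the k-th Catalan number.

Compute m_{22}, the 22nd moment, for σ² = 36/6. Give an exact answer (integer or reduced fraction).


By the scaled semicircle moment identity, m_{2k} = σ^{2k} · C_k with k = 11.
C_11 = (1/(k+1)) · C(2k, k) = (1/12) · C(22, 11) = (1/12) · 705432 = 58786.
σ^{2k} = (σ²)^k = (36/6)^11 = 362797056.

Therefore m_{22} = σ^{22} · C_11 = 362797056 · 58786 = 21327387734016.


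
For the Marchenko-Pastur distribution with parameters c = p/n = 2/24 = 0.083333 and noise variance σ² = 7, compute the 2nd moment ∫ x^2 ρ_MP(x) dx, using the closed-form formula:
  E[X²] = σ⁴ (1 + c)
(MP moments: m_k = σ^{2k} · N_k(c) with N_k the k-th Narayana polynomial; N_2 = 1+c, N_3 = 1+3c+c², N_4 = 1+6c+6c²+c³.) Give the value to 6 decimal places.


E[X²] = σ⁴ (1 + c) (second MP moment). With σ² = 7 (so σ⁴ = 49) and c = 2/24 = 0.083333: E[X²] = 49 · (1 + 0.083333) = 49 · 1.083333.

So E[X^2] = 53.083333.


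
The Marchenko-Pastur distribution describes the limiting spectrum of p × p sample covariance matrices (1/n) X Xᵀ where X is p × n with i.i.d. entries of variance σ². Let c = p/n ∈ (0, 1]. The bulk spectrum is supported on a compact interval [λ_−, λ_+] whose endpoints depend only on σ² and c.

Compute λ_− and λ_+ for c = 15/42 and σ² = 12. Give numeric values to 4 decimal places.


c = 15/42 = 0.357143; √c = 0.597614.
λ_− = σ² (1 − √c)² = 12 · (1 − 0.597614)² = 12 · (0.402386)² = 1.942971.
λ_+ = σ² (1 + √c)² = 12 · (1 + 0.597614)² = 12 · (1.597614)² = 30.628458.

Rounded to 4 decimal places: λ_− ≈ 1.9430, λ_+ ≈ 30.6285.


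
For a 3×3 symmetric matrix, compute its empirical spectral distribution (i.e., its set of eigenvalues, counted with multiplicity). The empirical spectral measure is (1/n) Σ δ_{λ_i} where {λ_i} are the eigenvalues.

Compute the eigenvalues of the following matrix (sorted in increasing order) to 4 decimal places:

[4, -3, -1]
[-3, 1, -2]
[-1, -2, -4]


Since M is real symmetric, all three eigenvalues are real; they are the roots of det(λI − M) = λ³ − (tr M) λ² + s λ − det M, where s is the sum of the principal 2×2 minors.
tr M = 4 + 1 + (-4) = 1.
s = (4·1 − (-3)²) + (4·(-4) − (-1)²) + (1·(-4) − (-2)²) = -5 + (-17) + (-8) = -30.
det M (expand along row 1) = 4·(-8) − (-3)·10 + (-1)·7 = -9.
Characteristic polynomial: λ³ − λ² − 30λ + 9 = 0.
Substitute λ = y + (tr M)/3 = y + 0.333333 to remove the quadratic term: y³ + p·y + q = 0 with p = s − (tr M)²/3 = -30.333333 and q = −2(tr M)³/27 + (tr M)·s/3 − det M = -1.074074.
Three real roots ⇒ use the trigonometric (Viète) form: r = 2√(−p/3) = 6.359595, φ = arccos(3q/(p·r)) = arccos(0.016703) = 1.554092 rad.
y_k = r·cos(φ/3 − 2πk/3) for k = 0, 1, 2 gives y = 5.525190, -0.035410, -5.489780.
λ_k = y_k + 0.333333 gives λ = 5.8585, 0.2979, -5.1564 (check: the sum is 1.0000 = tr M).

Eigenvalues sorted in increasing order: [-5.1564, 0.2979, 5.8585].


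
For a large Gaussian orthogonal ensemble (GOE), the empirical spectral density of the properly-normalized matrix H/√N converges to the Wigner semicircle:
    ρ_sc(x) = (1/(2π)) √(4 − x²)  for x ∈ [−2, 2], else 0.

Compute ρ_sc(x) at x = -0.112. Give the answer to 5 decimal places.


ρ_sc(x) = (1/(2π)) √(4 − x²). With x = -0.112:
  4 − x² = 4 − (-0.112)² = 4 − 0.012544 = 3.987456.
  √(4 − x²) = 1.996862.
  1/(2π) = 0.159155.
  ρ_sc(-0.112) = 0.159155 · 1.996862 = 0.317810.

Rounded to 5 decimal places: ρ_sc(-0.112) ≈ 0.31781.


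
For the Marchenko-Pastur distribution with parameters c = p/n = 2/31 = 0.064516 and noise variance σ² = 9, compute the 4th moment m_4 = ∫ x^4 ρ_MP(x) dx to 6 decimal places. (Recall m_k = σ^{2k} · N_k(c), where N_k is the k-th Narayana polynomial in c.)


E[X⁴] = σ⁸ (1 + 6c + 6c² + c³) (fourth MP moment). With σ² = 9 (so σ⁸ = 6561) and c = 2/31 = 0.064516: E[X⁴] = 6561 · (1 + 6·0.064516 + 6·(0.064516)² + (0.064516)³) = 6561 · 1.412339.

So E[X^4] = 9266.358128.


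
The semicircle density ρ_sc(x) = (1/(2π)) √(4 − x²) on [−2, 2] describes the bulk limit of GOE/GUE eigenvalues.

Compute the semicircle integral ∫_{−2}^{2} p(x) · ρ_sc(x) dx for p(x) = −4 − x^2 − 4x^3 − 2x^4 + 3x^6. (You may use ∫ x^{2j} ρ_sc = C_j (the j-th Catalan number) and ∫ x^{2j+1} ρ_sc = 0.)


Write p(x) = Σ a_i x^i, split into monomials and integrate each against ρ_sc separately.
Using ∫ x^{2j} ρ_sc = C_j = (1/(j+1)) C(2j, j) (Catalan numbers) and ∫ x^{2j+1} ρ_sc = 0 (odd monomials vanish by symmetry):
  i = 0 (even): a_0 · C_{0} = -4 · 1 = -4
  i = 2 (even): a_2 · C_{1} = -1 · 1 = -1
  i = 3 (odd): ∫ x^3 ρ_sc = 0 (vanishes)
  i = 4 (even): a_4 · C_{2} = -2 · 2 = -4
  i = 6 (even): a_6 · C_{3} = 3 · 5 = 15

Summing the contributions: ∫_{−2}^{2} p(x) ρ_sc(x) dx = (-4) + (-1) + (-4) + 15 = 6.


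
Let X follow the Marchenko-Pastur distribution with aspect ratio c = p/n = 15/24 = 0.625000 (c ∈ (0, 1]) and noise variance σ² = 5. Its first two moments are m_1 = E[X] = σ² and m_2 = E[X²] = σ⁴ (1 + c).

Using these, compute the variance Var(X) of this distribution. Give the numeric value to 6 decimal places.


m_1 = E[X] = σ² = 5, so m_1² = 25.
m_2 = E[X²] = σ⁴ (1 + c) = 25 · (1 + 0.625000) = 25 · 1.625000 = 40.625000.
(Note m_2 − m_1² simplifies to c · σ⁴ = 0.625000 · 25.)

Var(X) = m_2 − m_1² = 40.625000 − 25 = 15.625000.


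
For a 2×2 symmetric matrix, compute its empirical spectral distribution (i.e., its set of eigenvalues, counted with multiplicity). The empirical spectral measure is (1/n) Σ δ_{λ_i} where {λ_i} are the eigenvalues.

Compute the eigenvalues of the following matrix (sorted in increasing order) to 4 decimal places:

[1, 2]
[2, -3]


Since M is real symmetric, both eigenvalues are real; they are the roots of det(λI − M) = λ² − (tr M) λ + det M.
tr M = 1 + (-3) = -2.
det M = 1·(-3) − 2² = -3 − 4 = -7.
Characteristic polynomial: λ² + 2λ − 7 = 0.
Discriminant Δ = (tr M)² − 4·det M = 4 − (-28) = 32; √Δ = 5.656854.
λ = (tr M ± √Δ)/2 = (-2 ± 5.656854)/2, giving (tr M − √Δ)/2 = -3.8284 and (tr M + √Δ)/2 = 1.8284.

Eigenvalues sorted in increasing order: [-3.8284, 1.8284].


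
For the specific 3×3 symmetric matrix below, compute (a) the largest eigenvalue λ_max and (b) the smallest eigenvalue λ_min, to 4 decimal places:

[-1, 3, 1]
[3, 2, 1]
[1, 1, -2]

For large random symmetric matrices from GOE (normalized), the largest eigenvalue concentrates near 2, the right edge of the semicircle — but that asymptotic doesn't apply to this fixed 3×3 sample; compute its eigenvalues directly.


Since M is real symmetric, all three eigenvalues are real; they are the roots of det(λI − M) = λ³ − (tr M) λ² + s λ − det M, where s is the sum of the principal 2×2 minors.
tr M = -1 + 2 + (-2) = -1.
s = ((-1)·2 − 3²) + ((-1)·(-2) − 1²) + (2·(-2) − 1²) = -11 + 1 + (-5) = -15.
det M (expand along row 1) = (-1)·(-5) − 3·(-7) + 1·1 = 27.
Characteristic polynomial: λ³ + λ² − 15λ − 27 = 0.
Substitute λ = y + (tr M)/3 = y − 0.333333 to remove the quadratic term: y³ + p·y + q = 0 with p = s − (tr M)²/3 = -15.333333 and q = −2(tr M)³/27 + (tr M)·s/3 − det M = -21.925926.
Three real roots ⇒ use the trigonometric (Viète) form: r = 2√(−p/3) = 4.521553, φ = arccos(3q/(p·r)) = arccos(0.948757) = 0.321518 rad.
y_k = r·cos(φ/3 − 2πk/3) for k = 0, 1, 2 gives y = 4.495611, -1.828944, -2.666667.
λ_k = y_k − 0.333333 gives λ = 4.1623, -2.1623, -3.0000 (check: the sum is -1.0000 = tr M).

Hence λ_max = 4.1623 and λ_min = -3.0000.


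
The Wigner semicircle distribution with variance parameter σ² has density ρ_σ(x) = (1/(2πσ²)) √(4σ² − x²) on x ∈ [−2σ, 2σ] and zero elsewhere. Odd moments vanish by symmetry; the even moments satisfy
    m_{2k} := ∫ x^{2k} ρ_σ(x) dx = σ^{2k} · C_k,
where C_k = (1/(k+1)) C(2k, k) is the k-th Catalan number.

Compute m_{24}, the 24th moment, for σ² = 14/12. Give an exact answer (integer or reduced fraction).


By the scaled semicircle moment identity, m_{2k} = σ^{2k} · C_k with k = 12.
C_12 = (1/(k+1)) · C(2k, k) = (1/13) · C(24, 12) = (1/13) · 2704156 = 208012.
σ^{2k} = (σ²)^k = (14/12)^12 = 13841287201/2176782336.

Therefore m_{24} = σ^{24} · C_12 = (13841287201/2176782336) · 208012 = 719788458313603/544195584.


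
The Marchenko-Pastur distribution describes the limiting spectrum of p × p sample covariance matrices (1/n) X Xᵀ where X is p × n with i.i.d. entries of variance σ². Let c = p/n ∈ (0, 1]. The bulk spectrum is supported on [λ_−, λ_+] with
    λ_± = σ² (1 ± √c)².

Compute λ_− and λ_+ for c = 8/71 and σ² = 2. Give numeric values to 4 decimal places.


c = 8/71 = 0.112676; √c = 0.335673.
λ_− = σ² (1 − √c)² = 2 · (1 − 0.335673)² = 2 · (0.664327)² = 0.882662.
λ_+ = σ² (1 + √c)² = 2 · (1 + 0.335673)² = 2 · (1.335673)² = 3.568042.

Rounded to 4 decimal places: λ_− ≈ 0.8827, λ_+ ≈ 3.5680.


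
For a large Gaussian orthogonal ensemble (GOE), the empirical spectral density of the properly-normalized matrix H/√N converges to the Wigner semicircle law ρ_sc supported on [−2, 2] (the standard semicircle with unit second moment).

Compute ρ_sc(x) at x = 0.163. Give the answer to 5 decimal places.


ρ_sc(x) = (1/(2π)) √(4 − x²). With x = 0.163:
  4 − x² = 4 − (0.163)² = 4 − 0.026569 = 3.973431.
  √(4 − x²) = 1.993347.
  1/(2π) = 0.159155.
  ρ_sc(0.163) = 0.159155 · 1.993347 = 0.317251.

Rounded to 5 decimal places: ρ_sc(0.163) ≈ 0.31725.


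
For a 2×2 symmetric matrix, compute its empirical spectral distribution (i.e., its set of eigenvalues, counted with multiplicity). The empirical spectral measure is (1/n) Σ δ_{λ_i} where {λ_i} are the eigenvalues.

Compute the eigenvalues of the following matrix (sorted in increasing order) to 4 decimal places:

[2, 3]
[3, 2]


Since M is real symmetric, both eigenvalues are real; they are the roots of det(λI − M) = λ² − (tr M) λ + det M.
tr M = 2 + 2 = 4.
det M = 2·2 − 3² = 4 − 9 = -5.
Characteristic polynomial: λ² − 4λ − 5 = 0.
Discriminant Δ = (tr M)² − 4·det M = 16 − (-20) = 36; √Δ = 6.000000.
λ = (tr M ± √Δ)/2 = (4 ± 6.000000)/2, giving (tr M − √Δ)/2 = -1.0000 and (tr M + √Δ)/2 = 5.0000.

Eigenvalues sorted in increasing order: [-1.0000, 5.0000].


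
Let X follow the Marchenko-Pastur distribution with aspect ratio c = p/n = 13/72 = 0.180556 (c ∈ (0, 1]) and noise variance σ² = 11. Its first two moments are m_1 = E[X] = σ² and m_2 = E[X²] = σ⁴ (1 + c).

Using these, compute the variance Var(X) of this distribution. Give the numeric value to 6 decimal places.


m_1 = E[X] = σ² = 11, so m_1² = 121.
m_2 = E[X²] = σ⁴ (1 + c) = 121 · (1 + 0.180556) = 121 · 1.180556 = 142.847222.
(Note m_2 − m_1² simplifies to c · σ⁴ = 0.180556 · 121.)

Var(X) = m_2 − m_1² = 142.847222 − 121 = 21.847222.


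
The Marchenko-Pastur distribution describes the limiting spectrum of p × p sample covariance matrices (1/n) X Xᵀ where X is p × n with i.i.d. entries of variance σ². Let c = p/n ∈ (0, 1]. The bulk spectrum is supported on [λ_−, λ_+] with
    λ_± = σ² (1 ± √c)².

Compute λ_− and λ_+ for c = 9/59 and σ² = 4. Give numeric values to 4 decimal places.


c = 9/59 = 0.152542; √c = 0.390567.
λ_− = σ² (1 − √c)² = 4 · (1 − 0.390567)² = 4 · (0.609433)² = 1.485636.
λ_+ = σ² (1 + √c)² = 4 · (1 + 0.390567)² = 4 · (1.390567)² = 7.734703.

Rounded to 4 decimal places: λ_− ≈ 1.4856, λ_+ ≈ 7.7347.


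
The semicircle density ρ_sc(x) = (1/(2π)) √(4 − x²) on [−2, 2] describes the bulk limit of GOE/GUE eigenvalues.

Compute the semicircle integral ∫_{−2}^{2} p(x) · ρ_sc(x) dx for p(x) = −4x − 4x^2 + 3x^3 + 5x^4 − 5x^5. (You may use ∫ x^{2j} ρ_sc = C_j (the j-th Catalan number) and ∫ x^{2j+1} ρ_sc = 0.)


Write p(x) = Σ a_i x^i, split into monomials and integrate each against ρ_sc separately.
Using ∫ x^{2j} ρ_sc = C_j = (1/(j+1)) C(2j, j) (Catalan numbers) and ∫ x^{2j+1} ρ_sc = 0 (odd monomials vanish by symmetry):
  i = 1 (odd): ∫ x^1 ρ_sc = 0 (vanishes)
  i = 2 (even): a_2 · C_{1} = -4 · 1 = -4
  i = 3 (odd): ∫ x^3 ρ_sc = 0 (vanishes)
  i = 4 (even): a_4 · C_{2} = 5 · 2 = 10
  i = 5 (odd): ∫ x^5 ρ_sc = 0 (vanishes)

Summing the contributions: ∫_{−2}^{2} p(x) ρ_sc(x) dx = (-4) + 10 = 6.


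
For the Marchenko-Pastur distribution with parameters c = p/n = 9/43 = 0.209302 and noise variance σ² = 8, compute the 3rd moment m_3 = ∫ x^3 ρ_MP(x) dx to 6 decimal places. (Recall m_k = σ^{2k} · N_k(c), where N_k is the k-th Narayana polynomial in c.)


E[X³] = σ⁶ (1 + 3c + c²) (third MP moment). With σ² = 8 (so σ⁶ = 512) and c = 9/43 = 0.209302: E[X³] = 512 · (1 + 3·0.209302 + (0.209302)²) = 512 · 1.671714.

So E[X^3] = 855.917793.


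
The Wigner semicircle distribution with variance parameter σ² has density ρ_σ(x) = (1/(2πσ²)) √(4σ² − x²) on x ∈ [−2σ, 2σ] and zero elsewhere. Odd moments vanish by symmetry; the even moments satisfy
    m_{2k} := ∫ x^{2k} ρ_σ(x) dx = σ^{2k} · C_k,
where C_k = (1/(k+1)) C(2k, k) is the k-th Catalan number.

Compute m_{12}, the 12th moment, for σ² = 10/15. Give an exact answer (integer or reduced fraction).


By the scaled semicircle moment identity, m_{2k} = σ^{2k} · C_k with k = 6.
C_6 = (1/(k+1)) · C(2k, k) = (1/7) · C(12, 6) = (1/7) · 924 = 132.
σ^{2k} = (σ²)^k = (10/15)^6 = 64/729.

Therefore m_{12} = σ^{12} · C_6 = (64/729) · 132 = 2816/243.


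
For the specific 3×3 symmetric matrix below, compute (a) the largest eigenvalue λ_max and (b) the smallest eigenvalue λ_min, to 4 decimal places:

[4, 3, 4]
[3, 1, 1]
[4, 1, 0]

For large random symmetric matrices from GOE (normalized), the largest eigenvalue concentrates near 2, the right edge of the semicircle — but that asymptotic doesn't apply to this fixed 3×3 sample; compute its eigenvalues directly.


Since M is real symmetric, all three eigenvalues are real; they are the roots of det(λI − M) = λ³ − (tr M) λ² + s λ − det M, where s is the sum of the principal 2×2 minors.
tr M = 4 + 1 + 0 = 5.
s = (4·1 − 3²) + (4·0 − 4²) + (1·0 − 1²) = -5 + (-16) + (-1) = -22.
det M (expand along row 1) = 4·(-1) − 3·(-4) + 4·(-1) = 4.
Characteristic polynomial: λ³ − 5λ² − 22λ − 4 = 0.
Substitute λ = y + (tr M)/3 = y + 1.666667 to remove the quadratic term: y³ + p·y + q = 0 with p = s − (tr M)²/3 = -30.333333 and q = −2(tr M)³/27 + (tr M)·s/3 − det M = -49.925926.
Three real roots ⇒ use the trigonometric (Viète) form: r = 2√(−p/3) = 6.359595, φ = arccos(3q/(p·r)) = arccos(0.776422) = 0.681828 rad.
y_k = r·cos(φ/3 − 2πk/3) for k = 0, 1, 2 gives y = 6.196050, -1.857035, -4.339015.
λ_k = y_k + 1.666667 gives λ = 7.8627, -0.1904, -2.6723 (check: the sum is 5.0000 = tr M).

Hence λ_max = 7.8627 and λ_min = -2.6723.


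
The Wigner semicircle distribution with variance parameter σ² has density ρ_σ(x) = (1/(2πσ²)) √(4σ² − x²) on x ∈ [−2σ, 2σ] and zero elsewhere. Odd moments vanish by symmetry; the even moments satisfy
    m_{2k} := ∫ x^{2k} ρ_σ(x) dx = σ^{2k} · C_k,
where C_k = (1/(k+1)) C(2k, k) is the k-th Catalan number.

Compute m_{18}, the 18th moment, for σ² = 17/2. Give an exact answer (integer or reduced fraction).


By the scaled semicircle moment identity, m_{2k} = σ^{2k} · C_k with k = 9.
C_9 = (1/(k+1)) · C(2k, k) = (1/10) · C(18, 9) = (1/10) · 48620 = 4862.
σ^{2k} = (σ²)^k = (17/2)^9 = 118587876497/512.

Therefore m_{18} = σ^{18} · C_9 = (118587876497/512) · 4862 = 288287127764207/256.
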